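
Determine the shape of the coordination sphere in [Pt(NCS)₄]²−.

square planar

Summing ligand charges against the −2 overall charge gives an oxidation state of +2 for platinum.
Platinum is a group-10 element; Pt(II) is therefore d⁸.
With 4 monodentate ligands the coordination number is 4.
A 5d d⁸ ion has a large crystal-field splitting; square planar leaves the high-energy d_{x²−y²} orbital empty and maximises CFSE.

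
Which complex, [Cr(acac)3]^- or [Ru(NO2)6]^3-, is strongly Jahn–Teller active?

[Cr(acac)3]^-: Ligand charges: each acetylacetonate is −1. With an overall charge of −1 the chromium centre must be in the +2 oxidation state. Group 6 minus oxidation state 2 gives a d⁴ configuration. Acetylacetonate is a weak-field ligand for a first-row metal, so the complex is high-spin. The t₂g³e_g¹ (high-spin) configuration has an unevenly filled e_g set; the Jahn–Teller theorem predicts a tetragonal distortion (typically axial elongation) to lift the degeneracy.
[Ru(NO2)6]^3-: Summing ligand charges against the −3 overall charge gives an oxidation state of +3 for ruthenium. Group 8 minus oxidation state 3 gives a d⁵ configuration. A 4d ion has a large Δₒ and is invariably low-spin. The d⁵ configuration leaves the e_g set evenly filled (or empty) — no strong Jahn–Teller driving force.

[Cr(acac)3]^-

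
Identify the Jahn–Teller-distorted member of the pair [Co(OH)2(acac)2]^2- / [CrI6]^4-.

[CrI6]^4-

[Co(OH)2(acac)2]^2-: Ligand charges: each hydroxide is −1; each acetylacetonate is −1. With an overall charge of −2 the cobalt centre must be in the +2 oxidation state. Co sits in group 9, so the d-electron count is 9 − 2 = 7. Acetylacetonate and hydroxide are weak-field ligands for a first-row metal, so the complex is high-spin. The d⁷ configuration leaves the e_g set evenly filled (or empty) — no strong Jahn–Teller driving force.
[CrI6]^4-: Ligand charges: each iodide is −1. With an overall charge of −4 the chromium centre must be in the +2 oxidation state. Chromium is a group-6 element; Cr(II) is therefore d⁴. Iodide is a weak-field ligand for a first-row metal, so the complex is high-spin. The t₂g³e_g¹ (high-spin) configuration has an unevenly filled e_g set; the Jahn–Teller theorem predicts a tetragonal distortion (typically axial elongation) to lift the degeneracy.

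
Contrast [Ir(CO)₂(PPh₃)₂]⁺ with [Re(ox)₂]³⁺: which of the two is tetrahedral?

For [Ir(CO)₂(PPh₃)₂]⁺: Carbonyl is neutral; triphenylphosphine is neutral; balancing the +1 overall charge requires Ir(I). Ir sits in group 9, so the d-electron count is 9 − 1 = 8. A 5d d⁸ ion has a large crystal-field splitting; square planar leaves the high-energy d_{x²−y²} orbital empty and maximises CFSE. → square planar.
For [Re(ox)₂]³⁺: Ligand charges: each oxalate is −2. With an overall charge of +3 the rhenium centre must be in the +7 oxidation state. Re sits in group 7, so the d-electron count is 7 − 7 = 0. A d⁰ ion has no crystal-field stabilisation preference between square planar and tetrahedral, so four ligands adopt the sterically favoured tetrahedral geometry. → tetrahedral.

[Re(ox)₂]³⁺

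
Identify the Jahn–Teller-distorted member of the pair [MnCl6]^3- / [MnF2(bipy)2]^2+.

[MnCl6]^3-: Ligand charges: each chloride is −1. With an overall charge of −3 the manganese centre must be in the +3 oxidation state. Manganese is a group-7 element; Mn(III) is therefore d⁴. Chloride is a weak-field ligand for a first-row metal, so the complex is high-spin. The t₂g³e_g¹ (high-spin) configuration has an unevenly filled e_g set; the Jahn–Teller theorem predicts a tetragonal distortion (typically axial elongation) to lift the degeneracy.
[MnF2(bipy)2]^2+: Summing ligand charges against the +2 overall charge gives an oxidation state of +4 for manganese. Group 7 minus oxidation state 4 gives a d³ configuration. The d³ configuration leaves the e_g set evenly filled (or empty) — no strong Jahn–Teller driving force.

[MnCl6]^3-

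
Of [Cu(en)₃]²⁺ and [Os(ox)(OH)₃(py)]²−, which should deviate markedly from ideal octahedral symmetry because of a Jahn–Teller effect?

[Cu(en)₃]²⁺: Ligand charges: ethylenediamine is neutral. With an overall charge of +2 the copper centre must be in the +2 oxidation state. Cu sits in group 11, so the d-electron count is 11 − 2 = 9. The t₂g⁶e_g³ configuration has an unevenly filled e_g set; the Jahn–Teller theorem predicts a tetragonal distortion (typically axial elongation) to lift the degeneracy.
[Os(ox)(OH)₃(py)]²−: Each oxalate is −2; each hydroxide is −1; pyridine is neutral; balancing the −2 overall charge requires Os(III). Osmium is a group-8 element; Os(III) is therefore d⁵. A 5d ion has a large Δₒ and is invariably low-spin. The d⁵ configuration leaves the e_g set evenly filled (or empty) — no strong Jahn–Teller driving force.

[Cu(en)₃]²⁺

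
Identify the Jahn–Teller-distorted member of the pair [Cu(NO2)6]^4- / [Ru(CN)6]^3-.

[Cu(NO2)6]^4-

[Cu(NO2)6]^4-: Summing ligand charges against the −4 overall charge gives an oxidation state of +2 for copper. Copper is a group-11 element; Cu(II) is therefore d⁹. The t₂g⁶e_g³ configuration has an unevenly filled e_g set; the Jahn–Teller theorem predicts a tetragonal distortion (typically axial elongation) to lift the degeneracy.
[Ru(CN)6]^3-: Ligand charges: each cyanide is −1. With an overall charge of −3 the ruthenium centre must be in the +3 oxidation state. Ru sits in group 8, so the d-electron count is 8 − 3 = 5. A 4d ion has a large Δₒ and is invariably low-spin. The d⁵ configuration leaves the e_g set evenly filled (or empty) — no strong Jahn–Teller driving force.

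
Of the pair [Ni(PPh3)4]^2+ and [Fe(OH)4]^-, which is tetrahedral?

For [Ni(PPh3)4]^2+: Triphenylphosphine is neutral; balancing the +2 overall charge requires Ni(II). Nickel is a group-10 element; Ni(II) is therefore d⁸. Triphenylphosphine is a strong-field ligand (high in the spectrochemical series). A 3d d⁸ ion with strong-field ligands gains enough CFSE to favour square planar over tetrahedral. → square planar.
For [Fe(OH)4]^-: Each hydroxide is −1; balancing the −1 overall charge requires Fe(III). Iron is a group-8 element; Fe(III) is therefore d⁵. A high-spin d⁵ ion has zero CFSE in either geometry, so four ligands adopt the sterically favoured tetrahedral geometry. → tetrahedral.

[Fe(OH)4]^-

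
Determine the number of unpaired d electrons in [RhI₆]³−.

0

Ligand charges: each iodide is −1. With an overall charge of −3 the rhodium centre must be in the +3 oxidation state.
Group 9 minus oxidation state 3 gives a d⁶ configuration.
The spin state decides the count: a 4d ion has a large Δₒ and is invariably low-spin.
An octahedral low-spin d⁶ ion is t₂g⁶e_g⁰, giving 0 unpaired electrons.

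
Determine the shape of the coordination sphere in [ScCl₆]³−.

Summing ligand charges against the −3 overall charge gives an oxidation state of +3 for scandium.
Scandium is a group-3 element; Sc(III) is therefore d⁰.
With 6 monodentate ligands the coordination number is 6.
Six donors around a single metal centre give an octahedral coordination sphere.

octahedral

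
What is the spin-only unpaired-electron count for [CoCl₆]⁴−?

3

Summing ligand charges against the −4 overall charge gives an oxidation state of +2 for cobalt.
Cobalt is a group-9 element; Co(II) is therefore d⁷.
The spin state decides the count: Chloride is a weak-field ligand for a first-row metal, so the complex is high-spin.
An octahedral high-spin d⁷ ion is t₂g⁵e_g², giving 3 unpaired electrons.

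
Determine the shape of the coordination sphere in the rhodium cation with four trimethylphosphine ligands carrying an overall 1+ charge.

Ligand charges: trimethylphosphine is neutral. With an overall charge of +1 the rhodium centre must be in the +1 oxidation state.
Rhodium is a group-9 element; Rh(I) is therefore d⁸.
With 4 monodentate ligands the coordination number is 4.
A 4d d⁸ ion has a large crystal-field splitting; square planar leaves the high-energy d_{x²−y²} orbital empty and maximises CFSE.

square planar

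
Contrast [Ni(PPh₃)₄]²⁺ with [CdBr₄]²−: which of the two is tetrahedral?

[CdBr₄]²−

For [Ni(PPh₃)₄]²⁺: Triphenylphosphine is neutral; balancing the +2 overall charge requires Ni(II). Ni sits in group 10, so the d-electron count is 10 − 2 = 8. Triphenylphosphine is a strong-field ligand (high in the spectrochemical series). A 3d d⁸ ion with strong-field ligands gains enough CFSE to favour square planar over tetrahedral. → square planar.
For [CdBr₄]²−: Summing ligand charges against the −2 overall charge gives an oxidation state of +2 for cadmium. Group 12 minus oxidation state 2 gives a d¹⁰ configuration. A d¹⁰ ion has no crystal-field stabilisation preference between square planar and tetrahedral, so four ligands adopt the sterically favoured tetrahedral geometry. → tetrahedral.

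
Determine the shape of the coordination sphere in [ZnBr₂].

linear

Each bromide is −1; balancing the 0 overall charge requires Zn(II).
Group 12 minus oxidation state 2 gives a d¹⁰ configuration.
With 2 monodentate ligands the coordination number is 2.
A d¹⁰ ion with only two ligands adopts a linear arrangement (sp hybridisation; no CFSE preference).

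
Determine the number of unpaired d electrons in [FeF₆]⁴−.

4 unpaired electrons

Each fluoride is −1; balancing the −4 overall charge requires Fe(II).
Fe sits in group 8, so the d-electron count is 8 − 2 = 6.
The spin state decides the count: Fluoride is a weak-field ligand for a first-row metal, so the complex is high-spin.
An octahedral high-spin d⁶ ion is t₂g⁴e_g², giving 4 unpaired electrons.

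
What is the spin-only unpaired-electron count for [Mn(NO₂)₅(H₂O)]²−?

Each nitro (N-bound nitrite) is −1; water is neutral; balancing the −2 overall charge requires Mn(III).
Manganese is a group-7 element; Mn(III) is therefore d⁴.
The spin state decides the count: Nitro (N-bound nitrite) is a strong-field ligand (high in the spectrochemical series) for a first-row metal, so the complex is low-spin.
An octahedral low-spin d⁴ ion is t₂g⁴e_g⁰, giving 2 unpaired electrons.

2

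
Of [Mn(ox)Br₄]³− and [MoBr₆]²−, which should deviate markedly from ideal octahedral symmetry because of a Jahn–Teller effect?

[Mn(ox)Br₄]³−: Each oxalate is −2; each bromide is −1; balancing the −3 overall charge requires Mn(III). Manganese is a group-7 element; Mn(III) is therefore d⁴. Bromide and oxalate are weak-field ligands for a first-row metal, so the complex is high-spin. The t₂g³e_g¹ (high-spin) configuration has an unevenly filled e_g set; the Jahn–Teller theorem predicts a tetragonal distortion (typically axial elongation) to lift the degeneracy.
[MoBr₆]²−: Each bromide is −1; balancing the −2 overall charge requires Mo(IV). Group 6 minus oxidation state 4 gives a d² configuration. The d² configuration leaves the e_g set evenly filled (or empty) — no strong Jahn–Teller driving force.

[Mn(ox)Br₄]³−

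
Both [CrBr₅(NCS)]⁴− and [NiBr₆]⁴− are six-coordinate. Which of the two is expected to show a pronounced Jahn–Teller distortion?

[CrBr₅(NCS)]⁴−

[CrBr₅(NCS)]⁴−: Each bromide is −1; each isothiocyanate is −1; balancing the −4 overall charge requires Cr(II). Group 6 minus oxidation state 2 gives a d⁴ configuration. Bromide and isothiocyanate are weak-field ligands for a first-row metal, so the complex is high-spin. The t₂g³e_g¹ (high-spin) configuration has an unevenly filled e_g set; the Jahn–Teller theorem predicts a tetragonal distortion (typically axial elongation) to lift the degeneracy.
[NiBr₆]⁴−: Each bromide is −1; balancing the −4 overall charge requires Ni(II). Nickel is a group-10 element; Ni(II) is therefore d⁸. The d⁸ configuration leaves the e_g set evenly filled (or empty) — no strong Jahn–Teller driving force.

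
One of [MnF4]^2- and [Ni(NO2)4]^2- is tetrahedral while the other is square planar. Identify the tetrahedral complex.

[MnF4]^2-

For [MnF4]^2-: Summing ligand charges against the −2 overall charge gives an oxidation state of +2 for manganese. Group 7 minus oxidation state 2 gives a d⁵ configuration. A high-spin d⁵ ion has zero CFSE in either geometry, so four ligands adopt the sterically favoured tetrahedral geometry. → tetrahedral.
For [Ni(NO2)4]^2-: Each nitro (N-bound nitrite) is −1; balancing the −2 overall charge requires Ni(II). Ni sits in group 10, so the d-electron count is 10 − 2 = 8. Nitro (N-bound nitrite) is a strong-field ligand (high in the spectrochemical series). A 3d d⁸ ion with strong-field ligands gains enough CFSE to favour square planar over tetrahedral. → square planar.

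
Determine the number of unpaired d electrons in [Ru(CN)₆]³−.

Each cyanide is −1; balancing the −3 overall charge requires Ru(III).
Ru sits in group 8, so the d-electron count is 8 − 3 = 5.
The spin state decides the count: a 4d ion has a large Δₒ and is invariably low-spin.
An octahedral low-spin d⁵ ion is t₂g⁵e_g⁰, giving 1 unpaired electron.

1 unpaired electron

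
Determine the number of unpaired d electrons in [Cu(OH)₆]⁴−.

Ligand charges: each hydroxide is −1. With an overall charge of −4 the copper centre must be in the +2 oxidation state.
Cu sits in group 11, so the d-electron count is 11 − 2 = 9.
In an octahedral field the d⁹ configuration is t₂g⁶e_g³ (only one arrangement possible), giving 1 unpaired electron.

1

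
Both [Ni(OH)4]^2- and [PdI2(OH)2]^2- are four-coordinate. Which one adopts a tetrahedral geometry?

For [Ni(OH)4]^2-: Each hydroxide is −1; balancing the −2 overall charge requires Ni(II). Group 10 minus oxidation state 2 gives a d⁸ configuration. Hydroxide is a weak-field ligand. With weak-field ligands the CFSE gain from square planar is small, so a 3d d⁸ ion takes the sterically preferred tetrahedral geometry. → tetrahedral.
For [PdI2(OH)2]^2-: Each iodide is −1; each hydroxide is −1; balancing the −2 overall charge requires Pd(II). Palladium is a group-10 element; Pd(II) is therefore d⁸. A 4d d⁸ ion has a large crystal-field splitting; square planar leaves the high-energy d_{x²−y²} orbital empty and maximises CFSE. → square planar.

[Ni(OH)4]^2-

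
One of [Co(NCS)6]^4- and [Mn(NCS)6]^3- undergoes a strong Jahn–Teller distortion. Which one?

[Co(NCS)6]^4-: Summing ligand charges against the −4 overall charge gives an oxidation state of +2 for cobalt. Cobalt is a group-9 element; Co(II) is therefore d⁷. Isothiocyanate is a weak-field ligand for a first-row metal, so the complex is high-spin. The d⁷ configuration leaves the e_g set evenly filled (or empty) — no strong Jahn–Teller driving force.
[Mn(NCS)6]^3-: Each isothiocyanate is −1; balancing the −3 overall charge requires Mn(III). Manganese is a group-7 element; Mn(III) is therefore d⁴. Isothiocyanate is a weak-field ligand for a first-row metal, so the complex is high-spin. The t₂g³e_g¹ (high-spin) configuration has an unevenly filled e_g set; the Jahn–Teller theorem predicts a tetragonal distortion (typically axial elongation) to lift the degeneracy.

[Mn(NCS)6]^3-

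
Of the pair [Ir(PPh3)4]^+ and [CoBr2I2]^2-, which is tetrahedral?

For [Ir(PPh3)4]^+: Triphenylphosphine is neutral; balancing the +1 overall charge requires Ir(I). Group 9 minus oxidation state 1 gives a d⁸ configuration. A 5d d⁸ ion has a large crystal-field splitting; square planar leaves the high-energy d_{x²−y²} orbital empty and maximises CFSE. → square planar.
For [CoBr2I2]^2-: Ligand charges: each bromide is −1; each iodide is −1. With an overall charge of −2 the cobalt centre must be in the +2 oxidation state. Co sits in group 9, so the d-electron count is 9 − 2 = 7. For a high-spin 3d d⁷ ion with weak-field ligands the small Δₜ gives little square-planar CFSE advantage, so four ligands adopt the sterically favoured tetrahedral geometry. → tetrahedral.

[CoBr2I2]^2-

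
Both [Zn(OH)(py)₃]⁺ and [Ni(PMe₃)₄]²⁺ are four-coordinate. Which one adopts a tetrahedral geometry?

[Zn(OH)(py)₃]⁺

For [Zn(OH)(py)₃]⁺: Each hydroxide is −1; pyridine is neutral; balancing the +1 overall charge requires Zn(II). Zn sits in group 12, so the d-electron count is 12 − 2 = 10. A d¹⁰ ion has no crystal-field stabilisation preference between square planar and tetrahedral, so four ligands adopt the sterically favoured tetrahedral geometry. → tetrahedral.
For [Ni(PMe₃)₄]²⁺: Trimethylphosphine is neutral; balancing the +2 overall charge requires Ni(II). Group 10 minus oxidation state 2 gives a d⁸ configuration. Trimethylphosphine is a strong-field ligand (high in the spectrochemical series). A 3d d⁸ ion with strong-field ligands gains enough CFSE to favour square planar over tetrahedral. → square planar.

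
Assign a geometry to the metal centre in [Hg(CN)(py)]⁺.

linear

Each cyanide is −1; pyridine is neutral; balancing the +1 overall charge requires Hg(II).
Hg sits in group 12, so the d-electron count is 12 − 2 = 10.
Coordination number: 2.
A d¹⁰ ion with only two ligands adopts a linear arrangement (sp hybridisation; no CFSE preference).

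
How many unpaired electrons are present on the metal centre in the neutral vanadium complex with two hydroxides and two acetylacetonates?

1 unpaired electron

Each hydroxide is −1; each acetylacetonate is −1; balancing the 0 overall charge requires V(IV).
Group 5 minus oxidation state 4 gives a d¹ configuration.
Counting donor atoms: 2×hydroxide (monodentate) → 2 donors; 2×acetylacetonate (bidentate) → 4 donors. Coordination number = 6.
In an octahedral field the d¹ configuration is t₂g¹e_g⁰ (only one arrangement possible), giving 1 unpaired electron.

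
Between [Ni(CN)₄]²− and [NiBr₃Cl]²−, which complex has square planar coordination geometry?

[Ni(CN)₄]²−

For [Ni(CN)₄]²−: Summing ligand charges against the −2 overall charge gives an oxidation state of +2 for nickel. Group 10 minus oxidation state 2 gives a d⁸ configuration. Cyanide is a strong-field ligand (high in the spectrochemical series). A 3d d⁸ ion with strong-field ligands gains enough CFSE to favour square planar over tetrahedral. → square planar.
For [NiBr₃Cl]²−: Ligand charges: each bromide is −1; each chloride is −1. With an overall charge of −2 the nickel centre must be in the +2 oxidation state. Nickel is a group-10 element; Ni(II) is therefore d⁸. Bromide and chloride are weak-field ligands. With weak-field ligands the CFSE gain from square planar is small, so a 3d d⁸ ion takes the sterically preferred tetrahedral geometry. → tetrahedral.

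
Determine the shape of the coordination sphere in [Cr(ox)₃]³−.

Ligand charges: each oxalate is −2. With an overall charge of −3 the chromium centre must be in the +3 oxidation state.
Cr sits in group 6, so the d-electron count is 6 − 3 = 3.
Counting donor atoms: 3×oxalate (bidentate) → 6 donors. Coordination number = 6.
Six donors around a single metal centre give an octahedral coordination sphere.

octahedral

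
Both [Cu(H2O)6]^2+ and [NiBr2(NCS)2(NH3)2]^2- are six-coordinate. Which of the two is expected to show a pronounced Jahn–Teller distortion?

[Cu(H2O)6]^2+

[Cu(H2O)6]^2+: Ligand charges: water is neutral. With an overall charge of +2 the copper centre must be in the +2 oxidation state. Group 11 minus oxidation state 2 gives a d⁹ configuration. The t₂g⁶e_g³ configuration has an unevenly filled e_g set; the Jahn–Teller theorem predicts a tetragonal distortion (typically axial elongation) to lift the degeneracy.
[NiBr2(NCS)2(NH3)2]^2-: Each bromide is −1; each isothiocyanate is −1; ammonia is neutral; balancing the −2 overall charge requires Ni(II). Nickel is a group-10 element; Ni(II) is therefore d⁸. The d⁸ configuration leaves the e_g set evenly filled (or empty) — no strong Jahn–Teller driving force.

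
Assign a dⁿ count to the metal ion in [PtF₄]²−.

Each fluoride is −1; balancing the −2 overall charge requires Pt(II).
Platinum is a group-10 element; Pt(II) is therefore d⁸.

d⁸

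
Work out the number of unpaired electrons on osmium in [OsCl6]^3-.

Ligand charges: each chloride is −1. With an overall charge of −3 the osmium centre must be in the +3 oxidation state.
Group 8 minus oxidation state 3 gives a d⁵ configuration.
The spin state decides the count: a 5d ion has a large Δₒ and is invariably low-spin.
An octahedral low-spin d⁵ ion is t₂g⁵e_g⁰, giving 1 unpaired electron.

1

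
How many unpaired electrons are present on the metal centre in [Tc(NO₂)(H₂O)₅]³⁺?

Ligand charges: each nitro (N-bound nitrite) is −1; water is neutral. With an overall charge of +3 the technetium centre must be in the +4 oxidation state.
Technetium is a group-7 element; Tc(IV) is therefore d³.
In an octahedral field the d³ configuration is t₂g³e_g⁰ (only one arrangement possible), giving 3 unpaired electrons.

3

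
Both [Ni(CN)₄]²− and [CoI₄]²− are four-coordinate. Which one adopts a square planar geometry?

[Ni(CN)₄]²−

For [Ni(CN)₄]²−: Each cyanide is −1; balancing the −2 overall charge requires Ni(II). Nickel is a group-10 element; Ni(II) is therefore d⁸. Cyanide is a strong-field ligand (high in the spectrochemical series). A 3d d⁸ ion with strong-field ligands gains enough CFSE to favour square planar over tetrahedral. → square planar.
For [CoI₄]²−: Summing ligand charges against the −2 overall charge gives an oxidation state of +2 for cobalt. Co sits in group 9, so the d-electron count is 9 − 2 = 7. For a high-spin 3d d⁷ ion with weak-field ligands the small Δₜ gives little square-planar CFSE advantage, so four ligands adopt the sterically favoured tetrahedral geometry. → tetrahedral.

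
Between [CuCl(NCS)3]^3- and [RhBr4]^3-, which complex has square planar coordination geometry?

For [CuCl(NCS)3]^3-: Summing ligand charges against the −3 overall charge gives an oxidation state of +1 for copper. Group 11 minus oxidation state 1 gives a d¹⁰ configuration. A d¹⁰ ion has no crystal-field stabilisation preference between square planar and tetrahedral, so four ligands adopt the sterically favoured tetrahedral geometry. → tetrahedral.
For [RhBr4]^3-: Each bromide is −1; balancing the −3 overall charge requires Rh(I). Rhodium is a group-9 element; Rh(I) is therefore d⁸. A 4d d⁸ ion has a large crystal-field splitting; square planar leaves the high-energy d_{x²−y²} orbital empty and maximises CFSE. → square planar.

[RhBr4]^3-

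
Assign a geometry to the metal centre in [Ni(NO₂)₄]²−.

Each nitro (N-bound nitrite) is −1; balancing the −2 overall charge requires Ni(II).
Nickel is a group-10 element; Ni(II) is therefore d⁸.
Coordination number: 4.
Nitro (N-bound nitrite) is a strong-field ligand (high in the spectrochemical series).
A 3d d⁸ ion with strong-field ligands gains enough CFSE to favour square planar over tetrahedral.

square planar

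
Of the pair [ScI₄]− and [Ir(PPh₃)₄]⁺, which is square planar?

For [ScI₄]−: Each iodide is −1; balancing the −1 overall charge requires Sc(III). Group 3 minus oxidation state 3 gives a d⁰ configuration. A d⁰ ion has no crystal-field stabilisation preference between square planar and tetrahedral, so four ligands adopt the sterically favoured tetrahedral geometry. → tetrahedral.
For [Ir(PPh₃)₄]⁺: Summing ligand charges against the +1 overall charge gives an oxidation state of +1 for iridium. Group 9 minus oxidation state 1 gives a d⁸ configuration. A 5d d⁸ ion has a large crystal-field splitting; square planar leaves the high-energy d_{x²−y²} orbital empty and maximises CFSE. → square planar.

[Ir(PPh₃)₄]⁺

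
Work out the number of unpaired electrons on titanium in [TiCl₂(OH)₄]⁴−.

2

Ligand charges: each chloride is −1; each hydroxide is −1. With an overall charge of −4 the titanium centre must be in the +2 oxidation state.
Group 4 minus oxidation state 2 gives a d² configuration.
In an octahedral field the d² configuration is t₂g²e_g⁰ (only one arrangement possible), giving 2 unpaired electrons.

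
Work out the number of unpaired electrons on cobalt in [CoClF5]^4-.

Ligand charges: each chloride is −1; each fluoride is −1. With an overall charge of −4 the cobalt centre must be in the +2 oxidation state.
Cobalt is a group-9 element; Co(II) is therefore d⁷.
The spin state decides the count: Chloride and fluoride are weak-field ligands for a first-row metal, so the complex is high-spin.
An octahedral high-spin d⁷ ion is t₂g⁵e_g², giving 3 unpaired electrons.

3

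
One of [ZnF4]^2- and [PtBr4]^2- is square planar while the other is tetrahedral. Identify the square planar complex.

[PtBr4]^2-

For [ZnF4]^2-: Summing ligand charges against the −2 overall charge gives an oxidation state of +2 for zinc. Zinc is a group-12 element; Zn(II) is therefore d¹⁰. A d¹⁰ ion has no crystal-field stabilisation preference between square planar and tetrahedral, so four ligands adopt the sterically favoured tetrahedral geometry. → tetrahedral.
For [PtBr4]^2-: Summing ligand charges against the −2 overall charge gives an oxidation state of +2 for platinum. Group 10 minus oxidation state 2 gives a d⁸ configuration. A 5d d⁸ ion has a large crystal-field splitting; square planar leaves the high-energy d_{x²−y²} orbital empty and maximises CFSE. → square planar.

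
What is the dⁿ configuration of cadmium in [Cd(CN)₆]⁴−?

d10

Summing ligand charges against the −4 overall charge gives an oxidation state of +2 for cadmium.
Cd sits in group 12, so the d-electron count is 12 − 2 = 10.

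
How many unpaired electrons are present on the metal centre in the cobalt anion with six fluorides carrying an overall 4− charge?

Summing ligand charges against the −4 overall charge gives an oxidation state of +2 for cobalt.
Co sits in group 9, so the d-electron count is 9 − 2 = 7.
The spin state decides the count: Fluoride is a weak-field ligand for a first-row metal, so the complex is high-spin.
An octahedral high-spin d⁷ ion is t₂g⁵e_g², giving 3 unpaired electrons.

3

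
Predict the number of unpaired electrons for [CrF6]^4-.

Summing ligand charges against the −4 overall charge gives an oxidation state of +2 for chromium.
Chromium is a group-6 element; Cr(II) is therefore d⁴.
The spin state decides the count: Fluoride is a weak-field ligand for a first-row metal, so the complex is high-spin.
An octahedral high-spin d⁴ ion is t₂g³e_g¹, giving 4 unpaired electrons.

4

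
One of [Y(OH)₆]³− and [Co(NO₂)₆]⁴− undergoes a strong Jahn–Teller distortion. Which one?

[Y(OH)₆]³−: Ligand charges: each hydroxide is −1. With an overall charge of −3 the yttrium centre must be in the +3 oxidation state. Group 3 minus oxidation state 3 gives a d⁰ configuration. The d⁰ configuration leaves the e_g set evenly filled (or empty) — no strong Jahn–Teller driving force.
[Co(NO₂)₆]⁴−: Summing ligand charges against the −4 overall charge gives an oxidation state of +2 for cobalt. Co sits in group 9, so the d-electron count is 9 − 2 = 7. Nitro (N-bound nitrite) is a strong-field ligand (high in the spectrochemical series) for a first-row metal, so the complex is low-spin. The t₂g⁶e_g¹ (low-spin) configuration has an unevenly filled e_g set; the Jahn–Teller theorem predicts a tetragonal distortion (typically axial elongation) to lift the degeneracy.

[Co(NO₂)₆]⁴−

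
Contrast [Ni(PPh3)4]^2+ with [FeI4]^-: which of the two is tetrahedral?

[FeI4]^-

For [Ni(PPh3)4]^2+: Triphenylphosphine is neutral; balancing the +2 overall charge requires Ni(II). Group 10 minus oxidation state 2 gives a d⁸ configuration. Triphenylphosphine is a strong-field ligand (high in the spectrochemical series). A 3d d⁸ ion with strong-field ligands gains enough CFSE to favour square planar over tetrahedral. → square planar.
For [FeI4]^-: Ligand charges: each iodide is −1. With an overall charge of −1 the iron centre must be in the +3 oxidation state. Group 8 minus oxidation state 3 gives a d⁵ configuration. A high-spin d⁵ ion has zero CFSE in either geometry, so four ligands adopt the sterically favoured tetrahedral geometry. → tetrahedral.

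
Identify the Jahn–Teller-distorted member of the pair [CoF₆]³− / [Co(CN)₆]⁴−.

[CoF₆]³−: Ligand charges: each fluoride is −1. With an overall charge of −3 the cobalt centre must be in the +3 oxidation state. Cobalt is a group-9 element; Co(III) is therefore d⁶. Fluoride is the one ligand weak enough to leave Co(III) high-spin — [CoF₆]³⁻ is the classic exception. The d⁶ configuration leaves the e_g set evenly filled (or empty) — no strong Jahn–Teller driving force.
[Co(CN)₆]⁴−: Each cyanide is −1; balancing the −4 overall charge requires Co(II). Co sits in group 9, so the d-electron count is 9 − 2 = 7. Cyanide is a strong-field ligand (high in the spectrochemical series) for a first-row metal, so the complex is low-spin. The t₂g⁶e_g¹ (low-spin) configuration has an unevenly filled e_g set; the Jahn–Teller theorem predicts a tetragonal distortion (typically axial elongation) to lift the degeneracy.

[Co(CN)₆]⁴−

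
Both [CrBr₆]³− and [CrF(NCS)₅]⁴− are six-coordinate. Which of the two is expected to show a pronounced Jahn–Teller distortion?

[CrF(NCS)₅]⁴−

[CrBr₆]³−: Each bromide is −1; balancing the −3 overall charge requires Cr(III). Group 6 minus oxidation state 3 gives a d³ configuration. The d³ configuration leaves the e_g set evenly filled (or empty) — no strong Jahn–Teller driving force.
[CrF(NCS)₅]⁴−: Each fluoride is −1; each isothiocyanate is −1; balancing the −4 overall charge requires Cr(II). Chromium is a group-6 element; Cr(II) is therefore d⁴. Fluoride and isothiocyanate are weak-field ligands for a first-row metal, so the complex is high-spin. The t₂g³e_g¹ (high-spin) configuration has an unevenly filled e_g set; the Jahn–Teller theorem predicts a tetragonal distortion (typically axial elongation) to lift the degeneracy.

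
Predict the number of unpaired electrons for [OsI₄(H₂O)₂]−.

1 unpaired electron

Each iodide is −1; water is neutral; balancing the −1 overall charge requires Os(III).
Group 8 minus oxidation state 3 gives a d⁵ configuration.
The spin state decides the count: a 5d ion has a large Δₒ and is invariably low-spin.
An octahedral low-spin d⁵ ion is t₂g⁵e_g⁰, giving 1 unpaired electron.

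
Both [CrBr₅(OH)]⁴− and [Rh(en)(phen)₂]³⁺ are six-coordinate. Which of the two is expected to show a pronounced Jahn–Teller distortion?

[CrBr₅(OH)]⁴−: Each bromide is −1; each hydroxide is −1; balancing the −4 overall charge requires Cr(II). Chromium is a group-6 element; Cr(II) is therefore d⁴. Bromide and hydroxide are weak-field ligands for a first-row metal, so the complex is high-spin. The t₂g³e_g¹ (high-spin) configuration has an unevenly filled e_g set; the Jahn–Teller theorem predicts a tetragonal distortion (typically axial elongation) to lift the degeneracy.
[Rh(en)(phen)₂]³⁺: Ligand charges: ethylenediamine is neutral; 1,10-phenanthroline is neutral. With an overall charge of +3 the rhodium centre must be in the +3 oxidation state. Rh sits in group 9, so the d-electron count is 9 − 3 = 6. A 4d ion has a large Δₒ and is invariably low-spin. The d⁶ configuration leaves the e_g set evenly filled (or empty) — no strong Jahn–Teller driving force.

[CrBr₅(OH)]⁴−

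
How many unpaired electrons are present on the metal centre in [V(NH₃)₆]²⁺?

3

Ammonia is neutral; balancing the +2 overall charge requires V(II).
Vanadium is a group-5 element; V(II) is therefore d³.
In an octahedral field the d³ configuration is t₂g³e_g⁰ (only one arrangement possible), giving 3 unpaired electrons.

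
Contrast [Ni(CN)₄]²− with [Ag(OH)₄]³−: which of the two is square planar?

[Ni(CN)₄]²−

For [Ni(CN)₄]²−: Ligand charges: each cyanide is −1. With an overall charge of −2 the nickel centre must be in the +2 oxidation state. Group 10 minus oxidation state 2 gives a d⁸ configuration. Cyanide is a strong-field ligand (high in the spectrochemical series). A 3d d⁸ ion with strong-field ligands gains enough CFSE to favour square planar over tetrahedral. → square planar.
For [Ag(OH)₄]³−: Each hydroxide is −1; balancing the −3 overall charge requires Ag(I). Ag sits in group 11, so the d-electron count is 11 − 1 = 10. A d¹⁰ ion has no crystal-field stabilisation preference between square planar and tetrahedral, so four ligands adopt the sterically favoured tetrahedral geometry. → tetrahedral.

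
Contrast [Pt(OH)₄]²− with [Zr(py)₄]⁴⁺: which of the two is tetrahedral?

For [Pt(OH)₄]²−: Ligand charges: each hydroxide is −1. With an overall charge of −2 the platinum centre must be in the +2 oxidation state. Platinum is a group-10 element; Pt(II) is therefore d⁸. A 5d d⁸ ion has a large crystal-field splitting; square planar leaves the high-energy d_{x²−y²} orbital empty and maximises CFSE. → square planar.
For [Zr(py)₄]⁴⁺: Pyridine is neutral; balancing the +4 overall charge requires Zr(IV). Zr sits in group 4, so the d-electron count is 4 − 4 = 0. A d⁰ ion has no crystal-field stabilisation preference between square planar and tetrahedral, so four ligands adopt the sterically favoured tetrahedral geometry. → tetrahedral.

[Zr(py)₄]⁴⁺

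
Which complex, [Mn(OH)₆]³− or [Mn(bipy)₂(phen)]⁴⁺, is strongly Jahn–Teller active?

[Mn(OH)₆]³−: Each hydroxide is −1; balancing the −3 overall charge requires Mn(III). Mn sits in group 7, so the d-electron count is 7 − 3 = 4. Hydroxide is a weak-field ligand for a first-row metal, so the complex is high-spin. The t₂g³e_g¹ (high-spin) configuration has an unevenly filled e_g set; the Jahn–Teller theorem predicts a tetragonal distortion (typically axial elongation) to lift the degeneracy.
[Mn(bipy)₂(phen)]⁴⁺: Summing ligand charges against the +4 overall charge gives an oxidation state of +4 for manganese. Manganese is a group-7 element; Mn(IV) is therefore d³. The d³ configuration leaves the e_g set evenly filled (or empty) — no strong Jahn–Teller driving force.

[Mn(OH)₆]³−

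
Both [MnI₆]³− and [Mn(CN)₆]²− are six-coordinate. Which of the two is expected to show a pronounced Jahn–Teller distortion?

[MnI₆]³−

[MnI₆]³−: Each iodide is −1; balancing the −3 overall charge requires Mn(III). Group 7 minus oxidation state 3 gives a d⁴ configuration. Iodide is a weak-field ligand for a first-row metal, so the complex is high-spin. The t₂g³e_g¹ (high-spin) configuration has an unevenly filled e_g set; the Jahn–Teller theorem predicts a tetragonal distortion (typically axial elongation) to lift the degeneracy.
[Mn(CN)₆]²−: Summing ligand charges against the −2 overall charge gives an oxidation state of +4 for manganese. Manganese is a group-7 element; Mn(IV) is therefore d³. The d³ configuration leaves the e_g set evenly filled (or empty) — no strong Jahn–Teller driving force.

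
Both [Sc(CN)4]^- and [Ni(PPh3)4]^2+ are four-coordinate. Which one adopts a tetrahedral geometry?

[Sc(CN)4]^-

For [Sc(CN)4]^-: Ligand charges: each cyanide is −1. With an overall charge of −1 the scandium centre must be in the +3 oxidation state. Scandium is a group-3 element; Sc(III) is therefore d⁰. A d⁰ ion has no crystal-field stabilisation preference between square planar and tetrahedral, so four ligands adopt the sterically favoured tetrahedral geometry. → tetrahedral.
For [Ni(PPh3)4]^2+: Ligand charges: triphenylphosphine is neutral. With an overall charge of +2 the nickel centre must be in the +2 oxidation state. Group 10 minus oxidation state 2 gives a d⁸ configuration. Triphenylphosphine is a strong-field ligand (high in the spectrochemical series). A 3d d⁸ ion with strong-field ligands gains enough CFSE to favour square planar over tetrahedral. → square planar.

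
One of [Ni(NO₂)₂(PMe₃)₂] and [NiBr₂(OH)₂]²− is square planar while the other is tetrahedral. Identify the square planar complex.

For [Ni(NO₂)₂(PMe₃)₂]: Summing ligand charges against the 0 overall charge gives an oxidation state of +2 for nickel. Nickel is a group-10 element; Ni(II) is therefore d⁸. Nitro (N-bound nitrite) and trimethylphosphine are strong-field ligands (high in the spectrochemical series). A 3d d⁸ ion with strong-field ligands gains enough CFSE to favour square planar over tetrahedral. → square planar.
For [NiBr₂(OH)₂]²−: Summing ligand charges against the −2 overall charge gives an oxidation state of +2 for nickel. Ni sits in group 10, so the d-electron count is 10 − 2 = 8. Bromide and hydroxide are weak-field ligands. With weak-field ligands the CFSE gain from square planar is small, so a 3d d⁸ ion takes the sterically preferred tetrahedral geometry. → tetrahedral.

[Ni(NO₂)₂(PMe₃)₂]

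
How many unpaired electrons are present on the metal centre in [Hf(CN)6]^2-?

0

Ligand charges: each cyanide is −1. With an overall charge of −2 the hafnium centre must be in the +4 oxidation state.
Hf sits in group 4, so the d-electron count is 4 − 4 = 0.
In an octahedral field the d⁰ configuration is t₂g⁰e_g⁰, giving 0 unpaired electrons.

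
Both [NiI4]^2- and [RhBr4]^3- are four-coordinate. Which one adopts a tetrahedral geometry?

[NiI4]^2-

For [NiI4]^2-: Each iodide is −1; balancing the −2 overall charge requires Ni(II). Group 10 minus oxidation state 2 gives a d⁸ configuration. Iodide is a weak-field ligand. With weak-field ligands the CFSE gain from square planar is small, so a 3d d⁸ ion takes the sterically preferred tetrahedral geometry. → tetrahedral.
For [RhBr4]^3-: Each bromide is −1; balancing the −3 overall charge requires Rh(I). Rh sits in group 9, so the d-electron count is 9 − 1 = 8. A 4d d⁸ ion has a large crystal-field splitting; square planar leaves the high-energy d_{x²−y²} orbital empty and maximises CFSE. → square planar.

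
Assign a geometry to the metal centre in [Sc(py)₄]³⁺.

Ligand charges: pyridine is neutral. With an overall charge of +3 the scandium centre must be in the +3 oxidation state.
Scandium is a group-3 element; Sc(III) is therefore d⁰.
With 4 monodentate ligands the coordination number is 4.
A d⁰ ion has no crystal-field stabilisation preference between square planar and tetrahedral, so four ligands adopt the sterically favoured tetrahedral geometry.

tetrahedral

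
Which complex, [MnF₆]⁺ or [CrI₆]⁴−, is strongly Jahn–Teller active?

[CrI₆]⁴−

[MnF₆]⁺: Ligand charges: each fluoride is −1. With an overall charge of +1 the manganese centre must be in the +7 oxidation state. Mn sits in group 7, so the d-electron count is 7 − 7 = 0. The d⁰ configuration leaves the e_g set evenly filled (or empty) — no strong Jahn–Teller driving force.
[CrI₆]⁴−: Summing ligand charges against the −4 overall charge gives an oxidation state of +2 for chromium. Cr sits in group 6, so the d-electron count is 6 − 2 = 4. Iodide is a weak-field ligand for a first-row metal, so the complex is high-spin. The t₂g³e_g¹ (high-spin) configuration has an unevenly filled e_g set; the Jahn–Teller theorem predicts a tetragonal distortion (typically axial elongation) to lift the degeneracy.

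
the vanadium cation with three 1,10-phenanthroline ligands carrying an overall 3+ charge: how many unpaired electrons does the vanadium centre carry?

Ligand charges: 1,10-phenanthroline is neutral. With an overall charge of +3 the vanadium centre must be in the +3 oxidation state.
Group 5 minus oxidation state 3 gives a d² configuration.
Counting donor atoms: 3×1,10-phenanthroline (bidentate) → 6 donors. Coordination number = 6.
In an octahedral field the d² configuration is t₂g²e_g⁰ (only one arrangement possible), giving 2 unpaired electrons.

2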